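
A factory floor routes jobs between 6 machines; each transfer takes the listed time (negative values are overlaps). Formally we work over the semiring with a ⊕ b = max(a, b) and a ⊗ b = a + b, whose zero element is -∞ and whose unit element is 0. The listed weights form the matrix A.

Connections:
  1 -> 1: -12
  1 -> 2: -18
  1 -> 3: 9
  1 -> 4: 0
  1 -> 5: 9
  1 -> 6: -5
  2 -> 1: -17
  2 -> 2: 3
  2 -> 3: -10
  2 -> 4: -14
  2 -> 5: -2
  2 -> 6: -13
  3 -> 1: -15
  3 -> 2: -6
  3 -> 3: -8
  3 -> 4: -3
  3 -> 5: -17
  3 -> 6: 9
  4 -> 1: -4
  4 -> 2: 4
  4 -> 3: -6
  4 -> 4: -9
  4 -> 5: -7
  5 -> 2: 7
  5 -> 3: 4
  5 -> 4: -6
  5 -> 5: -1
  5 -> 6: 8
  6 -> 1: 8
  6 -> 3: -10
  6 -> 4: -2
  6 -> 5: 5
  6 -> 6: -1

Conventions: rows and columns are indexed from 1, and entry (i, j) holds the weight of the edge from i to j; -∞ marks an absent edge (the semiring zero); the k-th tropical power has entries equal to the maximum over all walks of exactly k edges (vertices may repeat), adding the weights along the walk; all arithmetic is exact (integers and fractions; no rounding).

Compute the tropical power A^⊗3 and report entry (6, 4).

A^⊗2:
  [3, 16, 13, 6, 8, 18]
  [-5, 6, 2, -8, 1, 6]
  [17, 1, -1, 7, 14, 8]
  [-13, 7, 5, -4, 5, 3]
  [16, 10, 3, 6, 13, 13]
  [7, 12, 17, 8, 17, 13]
A^⊗3:
  [26, 19, 12, 16, 23, 22]
  [14, 9, 5, 4, 11, 11]
  [16, 21, 26, 17, 26, 22]
  [11, 12, 9, 2, 8, 14]
  [21, 20, 25, 16, 25, 21]
  [21, 24, 21, 14, 18, 26]
Key observation: the optimum is the walk 6->1->3->4, with weight 8 + 9 + (-3) = 14.
Optimal value attained by: walk 6->1->3->4.
Answer: (A^⊗3)[6][4] = 14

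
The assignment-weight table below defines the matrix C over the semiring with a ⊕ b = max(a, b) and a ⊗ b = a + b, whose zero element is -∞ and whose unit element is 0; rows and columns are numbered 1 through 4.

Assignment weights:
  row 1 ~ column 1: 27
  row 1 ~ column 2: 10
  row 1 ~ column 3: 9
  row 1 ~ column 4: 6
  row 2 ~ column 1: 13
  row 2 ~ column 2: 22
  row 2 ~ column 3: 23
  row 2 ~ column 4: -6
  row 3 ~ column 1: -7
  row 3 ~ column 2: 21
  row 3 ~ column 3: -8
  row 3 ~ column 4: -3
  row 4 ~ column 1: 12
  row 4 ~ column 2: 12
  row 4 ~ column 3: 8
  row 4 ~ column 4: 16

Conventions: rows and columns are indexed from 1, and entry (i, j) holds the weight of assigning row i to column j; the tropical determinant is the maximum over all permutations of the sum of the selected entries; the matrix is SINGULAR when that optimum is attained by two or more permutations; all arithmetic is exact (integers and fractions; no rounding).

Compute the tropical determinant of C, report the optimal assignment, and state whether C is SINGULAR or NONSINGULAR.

σ = (1, 2, 3, 4): 27 + 22 + (-8) + 16 = 57
σ = (1, 2, 4, 3): 27 + 22 + (-3) + 8 = 54
σ = (1, 3, 2, 4): 27 + 23 + 21 + 16 = 87
σ = (1, 3, 4, 2): 27 + 23 + (-3) + 12 = 59
σ = (1, 4, 2, 3): 27 + (-6) + 21 + 8 = 50
σ = (1, 4, 3, 2): 27 + (-6) + (-8) + 12 = 25
σ = (2, 1, 3, 4): 10 + 13 + (-8) + 16 = 31
σ = (2, 1, 4, 3): 10 + 13 + (-3) + 8 = 28
σ = (2, 3, 1, 4): 10 + 23 + (-7) + 16 = 42
σ = (2, 3, 4, 1): 10 + 23 + (-3) + 12 = 42
σ = (2, 4, 1, 3): 10 + (-6) + (-7) + 8 = 5
σ = (2, 4, 3, 1): 10 + (-6) + (-8) + 12 = 8
σ = (3, 1, 2, 4): 9 + 13 + 21 + 16 = 59
σ = (3, 1, 4, 2): 9 + 13 + (-3) + 12 = 31
σ = (3, 2, 1, 4): 9 + 22 + (-7) + 16 = 40
σ = (3, 2, 4, 1): 9 + 22 + (-3) + 12 = 40
σ = (3, 4, 1, 2): 9 + (-6) + (-7) + 12 = 8
σ = (3, 4, 2, 1): 9 + (-6) + 21 + 12 = 36
σ = (4, 1, 2, 3): 6 + 13 + 21 + 8 = 48
σ = (4, 1, 3, 2): 6 + 13 + (-8) + 12 = 23
σ = (4, 2, 1, 3): 6 + 22 + (-7) + 8 = 29
σ = (4, 2, 3, 1): 6 + 22 + (-8) + 12 = 32
σ = (4, 3, 1, 2): 6 + 23 + (-7) + 12 = 34
σ = (4, 3, 2, 1): 6 + 23 + 21 + 12 = 62
Optimal value attained by: σ = (1, 3, 2, 4).
Answer: det⊕(C) = 87; verdict: NONSINGULAR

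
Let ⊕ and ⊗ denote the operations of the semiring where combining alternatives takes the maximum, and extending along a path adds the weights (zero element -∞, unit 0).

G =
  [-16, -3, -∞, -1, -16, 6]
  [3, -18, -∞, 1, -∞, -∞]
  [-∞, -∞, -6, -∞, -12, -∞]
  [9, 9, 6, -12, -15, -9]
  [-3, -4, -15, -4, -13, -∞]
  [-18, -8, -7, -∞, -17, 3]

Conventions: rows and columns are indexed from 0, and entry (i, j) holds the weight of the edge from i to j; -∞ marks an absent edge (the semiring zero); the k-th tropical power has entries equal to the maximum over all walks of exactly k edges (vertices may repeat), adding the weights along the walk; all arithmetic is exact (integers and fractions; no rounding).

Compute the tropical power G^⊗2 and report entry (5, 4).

G^⊗2:
  [8, 8, 5, -2, -11, 9]
  [10, 10, 7, 2, -13, 9]
  [-15, -16, -12, -16, -18, -∞]
  [12, 6, 0, 10, -6, 15]
  [5, 5, 2, -3, -19, 3]
  [-5, -5, -4, -7, -14, 6]
Key observation: the optimum is the walk 5->5->4, with weight 3 + (-17) = -14.
Optimal value attained by: walk 5->5->4.
Answer: (G^⊗2)[5][4] = -14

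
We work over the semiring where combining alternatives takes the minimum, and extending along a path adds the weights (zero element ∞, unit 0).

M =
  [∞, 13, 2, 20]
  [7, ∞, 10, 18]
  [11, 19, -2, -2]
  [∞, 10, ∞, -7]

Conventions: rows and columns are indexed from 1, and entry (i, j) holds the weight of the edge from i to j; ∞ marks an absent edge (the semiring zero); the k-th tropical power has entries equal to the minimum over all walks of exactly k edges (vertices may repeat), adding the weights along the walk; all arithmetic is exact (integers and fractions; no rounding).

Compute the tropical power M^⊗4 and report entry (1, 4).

M^⊗2:
  [13, 21, 0, 0]
  [21, 20, 8, 8]
  [9, 8, -4, -9]
  [17, 3, 20, -14]
M^⊗3:
  [11, 10, -2, -7]
  [19, 18, 6, 1]
  [7, 1, -6, -16]
  [10, -4, 13, -21]
M^⊗4:
  [9, 3, -4, -14]
  [17, 11, 4, -6]
  [5, -6, -8, -23]
  [3, -11, 6, -28]
Key observation: the optimum is the walk 1->3->4->4->4, with weight 2 + (-2) + (-7) + (-7) = -14.
Optimal value attained by: walk 1->3->4->4->4.
Answer: (M^⊗4)[1][4] = -14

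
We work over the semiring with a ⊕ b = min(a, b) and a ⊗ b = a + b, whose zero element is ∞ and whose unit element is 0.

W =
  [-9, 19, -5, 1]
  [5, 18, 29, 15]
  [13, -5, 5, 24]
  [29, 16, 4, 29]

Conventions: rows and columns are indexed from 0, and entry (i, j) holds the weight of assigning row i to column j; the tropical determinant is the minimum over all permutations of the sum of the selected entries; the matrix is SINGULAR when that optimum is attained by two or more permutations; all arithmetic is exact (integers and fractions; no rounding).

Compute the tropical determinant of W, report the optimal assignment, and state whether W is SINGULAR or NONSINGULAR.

σ = (0, 1, 2, 3): (-9) + 18 + 5 + 29 = 43
σ = (0, 1, 3, 2): (-9) + 18 + 24 + 4 = 37
σ = (0, 2, 1, 3): (-9) + 29 + (-5) + 29 = 44
σ = (0, 2, 3, 1): (-9) + 29 + 24 + 16 = 60
σ = (0, 3, 1, 2): (-9) + 15 + (-5) + 4 = 5
σ = (0, 3, 2, 1): (-9) + 15 + 5 + 16 = 27
σ = (1, 0, 2, 3): 19 + 5 + 5 + 29 = 58
σ = (1, 0, 3, 2): 19 + 5 + 24 + 4 = 52
σ = (1, 2, 0, 3): 19 + 29 + 13 + 29 = 90
σ = (1, 2, 3, 0): 19 + 29 + 24 + 29 = 101
σ = (1, 3, 0, 2): 19 + 15 + 13 + 4 = 51
σ = (1, 3, 2, 0): 19 + 15 + 5 + 29 = 68
σ = (2, 0, 1, 3): (-5) + 5 + (-5) + 29 = 24
σ = (2, 0, 3, 1): (-5) + 5 + 24 + 16 = 40
σ = (2, 1, 0, 3): (-5) + 18 + 13 + 29 = 55
σ = (2, 1, 3, 0): (-5) + 18 + 24 + 29 = 66
σ = (2, 3, 0, 1): (-5) + 15 + 13 + 16 = 39
σ = (2, 3, 1, 0): (-5) + 15 + (-5) + 29 = 34
σ = (3, 0, 1, 2): 1 + 5 + (-5) + 4 = 5
σ = (3, 0, 2, 1): 1 + 5 + 5 + 16 = 27
σ = (3, 1, 0, 2): 1 + 18 + 13 + 4 = 36
σ = (3, 1, 2, 0): 1 + 18 + 5 + 29 = 53
σ = (3, 2, 0, 1): 1 + 29 + 13 + 16 = 59
σ = (3, 2, 1, 0): 1 + 29 + (-5) + 29 = 54
Optimal value attained by: σ = (0, 3, 1, 2).
Answer: det⊕(W) = 5; verdict: SINGULAR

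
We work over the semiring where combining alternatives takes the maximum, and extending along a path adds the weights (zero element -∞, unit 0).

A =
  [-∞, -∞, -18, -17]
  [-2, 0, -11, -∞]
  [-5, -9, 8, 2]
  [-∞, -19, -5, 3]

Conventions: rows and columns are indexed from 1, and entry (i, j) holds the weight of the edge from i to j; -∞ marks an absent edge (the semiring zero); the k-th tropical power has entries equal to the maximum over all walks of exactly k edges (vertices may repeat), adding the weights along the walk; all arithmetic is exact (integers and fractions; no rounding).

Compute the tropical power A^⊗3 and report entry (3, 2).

A^⊗2:
  [-23, -27, -10, -14]
  [-2, 0, -3, -9]
  [3, -1, 16, 10]
  [-10, -14, 3, 6]
A^⊗3:
  [-15, -19, -2, -8]
  [-2, 0, 5, -1]
  [11, 7, 24, 18]
  [-2, -6, 11, 9]
Key observation: the optimum is the walk 3->3->3->2, with weight 8 + 8 + (-9) = 7.
Optimal value attained by: walk 3->3->3->2.
Answer: (A^⊗3)[3][2] = 7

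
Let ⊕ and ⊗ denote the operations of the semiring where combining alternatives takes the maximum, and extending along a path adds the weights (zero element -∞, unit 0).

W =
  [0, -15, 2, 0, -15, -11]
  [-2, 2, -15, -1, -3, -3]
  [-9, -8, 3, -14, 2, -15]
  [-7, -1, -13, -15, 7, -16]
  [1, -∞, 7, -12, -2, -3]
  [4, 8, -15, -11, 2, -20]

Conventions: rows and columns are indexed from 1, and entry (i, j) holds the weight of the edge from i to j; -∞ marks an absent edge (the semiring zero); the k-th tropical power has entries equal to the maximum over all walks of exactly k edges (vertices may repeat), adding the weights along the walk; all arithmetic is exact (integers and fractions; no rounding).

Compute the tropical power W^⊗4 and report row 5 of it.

W^⊗2:
  [0, -1, 5, 0, 7, -11]
  [1, 5, 4, 1, 6, -1]
  [3, -5, 9, -9, 5, -1]
  [8, 1, 14, -2, 5, 4]
  [1, 5, 10, 1, 9, -5]
  [6, 10, 9, 7, 5, 5]
W^⊗3:
  [8, 1, 14, 0, 7, 4]
  [7, 7, 13, 4, 8, 3]
  [6, 7, 12, 3, 11, 2]
  [8, 12, 17, 8, 16, 2]
  [10, 7, 16, 4, 12, 6]
  [9, 13, 12, 9, 14, 7]
W^⊗4:
  [8, 12, 17, 8, 16, 4]
  [9, 11, 16, 7, 15, 5]
  [12, 10, 18, 6, 14, 8]
  [17, 14, 23, 11, 19, 13]
  [13, 14, 19, 10, 18, 9]
  [15, 15, 21, 12, 16, 11]
Answer: row 5 of W^⊗4 = [13, 14, 19, 10, 18, 9]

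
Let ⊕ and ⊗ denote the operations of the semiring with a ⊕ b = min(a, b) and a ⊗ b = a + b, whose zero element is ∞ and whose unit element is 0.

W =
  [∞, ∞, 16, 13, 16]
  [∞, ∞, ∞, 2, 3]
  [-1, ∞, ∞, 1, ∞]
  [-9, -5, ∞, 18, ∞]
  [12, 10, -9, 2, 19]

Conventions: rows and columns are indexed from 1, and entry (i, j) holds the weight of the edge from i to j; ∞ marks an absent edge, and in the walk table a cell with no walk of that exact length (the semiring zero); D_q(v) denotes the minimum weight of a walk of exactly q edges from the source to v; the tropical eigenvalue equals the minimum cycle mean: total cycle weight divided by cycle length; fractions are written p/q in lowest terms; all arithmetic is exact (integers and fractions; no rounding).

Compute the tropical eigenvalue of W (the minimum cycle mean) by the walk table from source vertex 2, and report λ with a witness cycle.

q=0: [∞, 0, ∞, ∞, ∞]
q=1: [∞, ∞, ∞, 2, 3]
q=2: [-7, -3, -6, 5, 22]
q=3: [-7, 0, 9, -5, 0]
q=4: [-14, -10, -9, 2, 3]
q=5: [-10, -3, -6, -8, -7]
Optimal cycle mean attained by: cycle 2->5->3->4->2, total 3 + (-9) + 1 + (-5), length 4.
Answer: λ = -5/2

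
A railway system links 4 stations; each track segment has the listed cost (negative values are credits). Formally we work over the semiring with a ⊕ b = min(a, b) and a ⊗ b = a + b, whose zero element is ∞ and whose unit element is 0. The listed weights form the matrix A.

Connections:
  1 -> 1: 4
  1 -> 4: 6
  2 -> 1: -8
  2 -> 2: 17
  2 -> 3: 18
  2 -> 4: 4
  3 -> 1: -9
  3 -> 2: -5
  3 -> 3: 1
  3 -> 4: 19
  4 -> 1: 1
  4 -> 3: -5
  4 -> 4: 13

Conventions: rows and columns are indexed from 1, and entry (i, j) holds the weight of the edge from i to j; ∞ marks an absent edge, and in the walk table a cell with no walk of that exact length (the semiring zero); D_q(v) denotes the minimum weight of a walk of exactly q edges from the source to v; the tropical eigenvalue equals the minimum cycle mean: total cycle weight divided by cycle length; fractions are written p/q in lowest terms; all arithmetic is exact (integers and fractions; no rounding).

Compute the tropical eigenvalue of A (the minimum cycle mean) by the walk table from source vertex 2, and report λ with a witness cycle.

q=0: [∞, 0, ∞, ∞]
q=1: [-8, 17, 18, 4]
q=2: [-4, 13, -1, -2]
q=3: [-10, -6, -7, 2]
q=4: [-16, -12, -6, -4]
Optimal cycle mean attained by: cycle 1->4->3->2->1, total 6 + (-5) + (-5) + (-8), length 4.
Answer: λ = -3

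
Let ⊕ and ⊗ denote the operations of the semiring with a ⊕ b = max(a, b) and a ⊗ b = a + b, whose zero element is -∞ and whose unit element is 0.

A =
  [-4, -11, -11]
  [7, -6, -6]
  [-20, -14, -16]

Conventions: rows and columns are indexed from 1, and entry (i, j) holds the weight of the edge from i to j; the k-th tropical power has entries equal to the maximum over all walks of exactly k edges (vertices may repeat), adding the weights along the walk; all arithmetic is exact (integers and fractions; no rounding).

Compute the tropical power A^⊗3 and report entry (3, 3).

A^⊗2:
  [-4, -15, -15]
  [3, -4, -4]
  [-7, -20, -20]
A^⊗3:
  [-8, -15, -15]
  [3, -8, -8]
  [-11, -18, -18]
Key observation: the optimum is the walk 3->2->1->3, with weight (-14) + 7 + (-11) = -18.
Optimal value attained by: walk 3->2->1->3.
Answer: (A^⊗3)[3][3] = -18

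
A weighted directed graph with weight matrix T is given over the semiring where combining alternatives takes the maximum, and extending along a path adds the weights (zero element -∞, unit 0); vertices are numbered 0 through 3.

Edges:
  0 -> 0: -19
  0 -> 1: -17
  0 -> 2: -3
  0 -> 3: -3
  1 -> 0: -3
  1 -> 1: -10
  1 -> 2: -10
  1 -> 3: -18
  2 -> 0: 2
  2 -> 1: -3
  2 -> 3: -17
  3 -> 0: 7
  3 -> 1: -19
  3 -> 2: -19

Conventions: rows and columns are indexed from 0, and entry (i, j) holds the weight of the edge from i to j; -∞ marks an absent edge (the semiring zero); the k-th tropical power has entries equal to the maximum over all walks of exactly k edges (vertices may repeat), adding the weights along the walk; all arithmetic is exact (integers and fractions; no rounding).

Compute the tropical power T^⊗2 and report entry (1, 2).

T^⊗2:
  [4, -6, -22, -20]
  [-8, -13, -6, -6]
  [-6, -13, -1, -1]
  [-12, -10, 4, 4]
Key observation: the optimum is the walk 1->0->2, with weight (-3) + (-3) = -6.
Optimal value attained by: walk 1->0->2.
Answer: (T^⊗2)[1][2] = -6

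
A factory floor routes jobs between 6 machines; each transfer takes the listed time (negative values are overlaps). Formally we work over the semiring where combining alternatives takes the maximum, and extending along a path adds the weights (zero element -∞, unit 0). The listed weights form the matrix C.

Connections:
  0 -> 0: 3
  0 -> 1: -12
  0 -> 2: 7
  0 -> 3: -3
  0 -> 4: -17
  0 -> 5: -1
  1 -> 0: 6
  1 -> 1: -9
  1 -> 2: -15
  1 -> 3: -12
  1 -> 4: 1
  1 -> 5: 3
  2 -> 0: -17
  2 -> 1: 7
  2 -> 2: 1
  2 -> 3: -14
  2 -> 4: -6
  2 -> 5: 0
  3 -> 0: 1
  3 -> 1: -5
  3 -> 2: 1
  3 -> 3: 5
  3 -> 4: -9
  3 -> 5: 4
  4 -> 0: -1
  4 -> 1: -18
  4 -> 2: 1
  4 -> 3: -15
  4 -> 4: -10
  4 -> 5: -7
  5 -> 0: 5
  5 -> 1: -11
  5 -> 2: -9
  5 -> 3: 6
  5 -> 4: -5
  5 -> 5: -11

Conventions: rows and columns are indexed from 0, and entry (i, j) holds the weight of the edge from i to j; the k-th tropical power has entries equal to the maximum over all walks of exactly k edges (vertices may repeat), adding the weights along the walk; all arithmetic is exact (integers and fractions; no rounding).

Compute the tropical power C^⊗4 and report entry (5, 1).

C^⊗2:
  [6, 14, 10, 5, 1, 7]
  [9, -6, 13, 9, -2, 5]
  [13, 8, 2, 6, 8, 10]
  [9, 8, 8, 10, -1, 9]
  [2, 8, 6, -1, -5, 1]
  [8, 1, 12, 11, -3, 10]
C^⊗3:
  [20, 17, 13, 13, 15, 17]
  [12, 20, 16, 14, 7, 13]
  [16, 9, 20, 16, 9, 12]
  [14, 15, 16, 15, 9, 14]
  [14, 13, 9, 7, 9, 11]
  [15, 19, 15, 16, 6, 15]
C^⊗4:
  [23, 20, 27, 23, 18, 20]
  [26, 23, 19, 19, 21, 23]
  [19, 27, 23, 21, 14, 20]
  [21, 23, 21, 20, 16, 19]
  [19, 16, 21, 17, 14, 16]
  [25, 22, 22, 21, 20, 22]
Key observation: the optimum is the walk 5->0->0->2->1, with weight 5 + 3 + 7 + 7 = 22.
Optimal value attained by: walk 5->0->0->2->1.
Answer: (C^⊗4)[5][1] = 22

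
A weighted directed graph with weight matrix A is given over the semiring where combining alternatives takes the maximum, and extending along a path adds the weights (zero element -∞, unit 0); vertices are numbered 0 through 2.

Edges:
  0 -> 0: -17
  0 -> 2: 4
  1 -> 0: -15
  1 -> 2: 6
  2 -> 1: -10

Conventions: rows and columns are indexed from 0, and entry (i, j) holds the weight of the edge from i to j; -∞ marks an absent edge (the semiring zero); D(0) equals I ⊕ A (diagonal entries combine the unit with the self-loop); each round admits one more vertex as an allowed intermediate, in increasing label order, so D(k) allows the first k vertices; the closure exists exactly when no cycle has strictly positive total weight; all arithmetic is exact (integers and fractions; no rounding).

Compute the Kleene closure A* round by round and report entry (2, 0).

D(0):
  [0, -∞, 4]
  [-15, 0, 6]
  [-∞, -10, 0]
D(1):
  [0, -∞, 4]
  [-15, 0, 6]
  [-∞, -10, 0]
D(2):
  [0, -∞, 4]
  [-15, 0, 6]
  [-25, -10, 0]
D(3):
  [0, -6, 4]
  [-15, 0, 6]
  [-25, -10, 0]
Answer: A*[2][0] = -25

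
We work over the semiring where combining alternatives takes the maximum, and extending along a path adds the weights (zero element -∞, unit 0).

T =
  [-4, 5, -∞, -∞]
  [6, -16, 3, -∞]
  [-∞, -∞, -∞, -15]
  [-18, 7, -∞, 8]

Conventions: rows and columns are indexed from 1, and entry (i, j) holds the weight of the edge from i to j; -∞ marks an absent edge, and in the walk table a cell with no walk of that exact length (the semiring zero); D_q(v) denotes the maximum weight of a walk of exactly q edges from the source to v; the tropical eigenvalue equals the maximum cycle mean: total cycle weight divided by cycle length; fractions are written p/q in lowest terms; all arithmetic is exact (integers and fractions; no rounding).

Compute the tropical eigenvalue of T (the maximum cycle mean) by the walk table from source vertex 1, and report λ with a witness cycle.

q=0: [0, -∞, -∞, -∞]
q=1: [-4, 5, -∞, -∞]
q=2: [11, 1, 8, -∞]
q=3: [7, 16, 4, -7]
q=4: [22, 12, 19, 1]
Optimal cycle mean attained by: cycle 4->4, total 8, length 1.
Answer: λ = 8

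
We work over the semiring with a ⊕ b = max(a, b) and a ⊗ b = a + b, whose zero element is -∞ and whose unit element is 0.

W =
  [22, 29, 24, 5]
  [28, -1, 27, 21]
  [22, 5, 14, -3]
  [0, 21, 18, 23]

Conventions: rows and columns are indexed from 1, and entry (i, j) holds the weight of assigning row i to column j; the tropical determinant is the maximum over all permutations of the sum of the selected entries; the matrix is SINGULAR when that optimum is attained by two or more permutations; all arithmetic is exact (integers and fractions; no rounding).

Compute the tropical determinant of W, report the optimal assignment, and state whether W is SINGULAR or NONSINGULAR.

σ = (1, 2, 3, 4): 22 + (-1) + 14 + 23 = 58
σ = (1, 2, 4, 3): 22 + (-1) + (-3) + 18 = 36
σ = (1, 3, 2, 4): 22 + 27 + 5 + 23 = 77
σ = (1, 3, 4, 2): 22 + 27 + (-3) + 21 = 67
σ = (1, 4, 2, 3): 22 + 21 + 5 + 18 = 66
σ = (1, 4, 3, 2): 22 + 21 + 14 + 21 = 78
σ = (2, 1, 3, 4): 29 + 28 + 14 + 23 = 94
σ = (2, 1, 4, 3): 29 + 28 + (-3) + 18 = 72
σ = (2, 3, 1, 4): 29 + 27 + 22 + 23 = 101
σ = (2, 3, 4, 1): 29 + 27 + (-3) + 0 = 53
σ = (2, 4, 1, 3): 29 + 21 + 22 + 18 = 90
σ = (2, 4, 3, 1): 29 + 21 + 14 + 0 = 64
σ = (3, 1, 2, 4): 24 + 28 + 5 + 23 = 80
σ = (3, 1, 4, 2): 24 + 28 + (-3) + 21 = 70
σ = (3, 2, 1, 4): 24 + (-1) + 22 + 23 = 68
σ = (3, 2, 4, 1): 24 + (-1) + (-3) + 0 = 20
σ = (3, 4, 1, 2): 24 + 21 + 22 + 21 = 88
σ = (3, 4, 2, 1): 24 + 21 + 5 + 0 = 50
σ = (4, 1, 2, 3): 5 + 28 + 5 + 18 = 56
σ = (4, 1, 3, 2): 5 + 28 + 14 + 21 = 68
σ = (4, 2, 1, 3): 5 + (-1) + 22 + 18 = 44
σ = (4, 2, 3, 1): 5 + (-1) + 14 + 0 = 18
σ = (4, 3, 1, 2): 5 + 27 + 22 + 21 = 75
σ = (4, 3, 2, 1): 5 + 27 + 5 + 0 = 37
Optimal value attained by: σ = (2, 3, 1, 4).
Answer: det⊕(W) = 101; verdict: NONSINGULAR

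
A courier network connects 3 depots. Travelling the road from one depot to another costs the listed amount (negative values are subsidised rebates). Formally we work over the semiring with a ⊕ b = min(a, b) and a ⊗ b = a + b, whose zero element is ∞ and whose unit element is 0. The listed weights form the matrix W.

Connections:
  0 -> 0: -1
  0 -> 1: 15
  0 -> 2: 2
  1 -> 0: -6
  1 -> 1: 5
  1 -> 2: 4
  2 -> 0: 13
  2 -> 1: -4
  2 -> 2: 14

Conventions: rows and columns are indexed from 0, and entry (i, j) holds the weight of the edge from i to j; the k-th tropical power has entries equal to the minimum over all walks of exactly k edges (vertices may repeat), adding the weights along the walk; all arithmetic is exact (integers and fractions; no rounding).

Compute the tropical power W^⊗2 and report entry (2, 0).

W^⊗2:
  [-2, -2, 1]
  [-7, 0, -4]
  [-10, 1, 0]
Key observation: the optimum is the walk 2->1->0, with weight (-4) + (-6) = -10.
Optimal value attained by: walk 2->1->0.
Answer: (W^⊗2)[2][0] = -10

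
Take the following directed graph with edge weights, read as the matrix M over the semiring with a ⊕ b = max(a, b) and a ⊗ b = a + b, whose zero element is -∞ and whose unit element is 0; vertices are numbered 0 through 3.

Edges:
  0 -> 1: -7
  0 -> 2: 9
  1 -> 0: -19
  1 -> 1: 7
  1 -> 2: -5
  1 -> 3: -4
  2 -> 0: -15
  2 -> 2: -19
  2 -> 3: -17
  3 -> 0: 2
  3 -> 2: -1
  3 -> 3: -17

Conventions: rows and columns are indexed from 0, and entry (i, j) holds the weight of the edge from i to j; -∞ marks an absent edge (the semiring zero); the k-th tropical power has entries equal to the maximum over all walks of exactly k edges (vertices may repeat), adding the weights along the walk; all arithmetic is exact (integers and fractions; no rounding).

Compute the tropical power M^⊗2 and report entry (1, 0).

M^⊗2:
  [-6, 0, -10, -8]
  [-2, 14, 2, 3]
  [-15, -22, -6, -34]
  [-15, -5, 11, -18]
Key observation: the optimum is the walk 1->3->0, with weight (-4) + 2 = -2.
Optimal value attained by: walk 1->3->0.
Answer: (M^⊗2)[1][0] = -2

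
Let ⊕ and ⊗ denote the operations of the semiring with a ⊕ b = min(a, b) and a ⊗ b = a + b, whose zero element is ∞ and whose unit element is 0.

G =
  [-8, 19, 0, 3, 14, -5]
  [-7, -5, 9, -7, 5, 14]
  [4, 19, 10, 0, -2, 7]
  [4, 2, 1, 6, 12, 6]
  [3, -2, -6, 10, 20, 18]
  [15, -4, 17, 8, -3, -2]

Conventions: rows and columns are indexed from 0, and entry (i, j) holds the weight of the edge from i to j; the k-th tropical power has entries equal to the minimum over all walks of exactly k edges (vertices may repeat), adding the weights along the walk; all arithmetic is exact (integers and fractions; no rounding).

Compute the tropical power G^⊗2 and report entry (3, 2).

G^⊗2:
  [-16, -9, -8, -5, -8, -13]
  [-15, -10, -7, -12, 0, -12]
  [-4, -4, -8, 6, 4, -1]
  [-5, -3, 4, -5, -1, -1]
  [-9, -7, 3, -9, -8, -2]
  [-11, -9, -9, -11, -5, -4]
Key observation: the optimum is the walk 3->0->2, with weight 4 + 0 = 4.
Optimal value attained by: walk 3->0->2.
Answer: (G^⊗2)[3][2] = 4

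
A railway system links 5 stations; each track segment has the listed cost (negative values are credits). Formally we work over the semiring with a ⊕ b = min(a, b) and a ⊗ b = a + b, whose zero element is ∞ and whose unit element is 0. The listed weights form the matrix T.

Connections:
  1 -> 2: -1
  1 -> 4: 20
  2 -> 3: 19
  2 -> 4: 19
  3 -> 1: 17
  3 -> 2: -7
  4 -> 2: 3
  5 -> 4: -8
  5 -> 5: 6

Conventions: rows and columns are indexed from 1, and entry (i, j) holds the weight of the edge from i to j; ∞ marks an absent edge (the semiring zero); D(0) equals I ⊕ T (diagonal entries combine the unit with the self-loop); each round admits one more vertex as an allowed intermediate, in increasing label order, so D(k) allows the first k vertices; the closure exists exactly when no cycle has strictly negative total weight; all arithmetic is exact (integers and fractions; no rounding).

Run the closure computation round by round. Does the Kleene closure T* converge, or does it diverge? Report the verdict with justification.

D(0):
  [0, -1, ∞, 20, ∞]
  [∞, 0, 19, 19, ∞]
  [17, -7, 0, ∞, ∞]
  [∞, 3, ∞, 0, ∞]
  [∞, ∞, ∞, -8, 0]
D(1):
  [0, -1, ∞, 20, ∞]
  [∞, 0, 19, 19, ∞]
  [17, -7, 0, 37, ∞]
  [∞, 3, ∞, 0, ∞]
  [∞, ∞, ∞, -8, 0]
D(2):
  [0, -1, 18, 18, ∞]
  [∞, 0, 19, 19, ∞]
  [17, -7, 0, 12, ∞]
  [∞, 3, 22, 0, ∞]
  [∞, ∞, ∞, -8, 0]
D(3):
  [0, -1, 18, 18, ∞]
  [36, 0, 19, 19, ∞]
  [17, -7, 0, 12, ∞]
  [39, 3, 22, 0, ∞]
  [∞, ∞, ∞, -8, 0]
D(4):
  [0, -1, 18, 18, ∞]
  [36, 0, 19, 19, ∞]
  [17, -7, 0, 12, ∞]
  [39, 3, 22, 0, ∞]
  [31, -5, 14, -8, 0]
D(5):
  [0, -1, 18, 18, ∞]
  [36, 0, 19, 19, ∞]
  [17, -7, 0, 12, ∞]
  [39, 3, 22, 0, ∞]
  [31, -5, 14, -8, 0]
Key observation: every diagonal entry stays at the unit through all rounds, so no improving cycle exists.
Answer: CONVERGES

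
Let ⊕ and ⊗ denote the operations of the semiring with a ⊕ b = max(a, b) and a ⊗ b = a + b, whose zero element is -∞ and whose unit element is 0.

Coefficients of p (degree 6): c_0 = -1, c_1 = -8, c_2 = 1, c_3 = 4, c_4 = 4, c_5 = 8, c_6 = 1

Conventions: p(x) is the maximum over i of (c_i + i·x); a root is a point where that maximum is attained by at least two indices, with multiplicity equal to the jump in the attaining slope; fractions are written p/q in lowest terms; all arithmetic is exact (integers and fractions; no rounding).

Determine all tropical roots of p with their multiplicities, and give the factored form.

hull edge (i=0, c=-1) to (i=5, c=8): slope 9/5, span 5
hull edge (i=5, c=8) to (i=6, c=1): slope -7, span 1
Factored form: p(x) = 1 ⊗ (x ⊕ (-9/5)) ⊗ (x ⊕ (-9/5)) ⊗ (x ⊕ (-9/5)) ⊗ (x ⊕ (-9/5)) ⊗ (x ⊕ (-9/5)) ⊗ (x ⊕ 7)
Answer: roots = -9/5 (mult 5), 7 (mult 1)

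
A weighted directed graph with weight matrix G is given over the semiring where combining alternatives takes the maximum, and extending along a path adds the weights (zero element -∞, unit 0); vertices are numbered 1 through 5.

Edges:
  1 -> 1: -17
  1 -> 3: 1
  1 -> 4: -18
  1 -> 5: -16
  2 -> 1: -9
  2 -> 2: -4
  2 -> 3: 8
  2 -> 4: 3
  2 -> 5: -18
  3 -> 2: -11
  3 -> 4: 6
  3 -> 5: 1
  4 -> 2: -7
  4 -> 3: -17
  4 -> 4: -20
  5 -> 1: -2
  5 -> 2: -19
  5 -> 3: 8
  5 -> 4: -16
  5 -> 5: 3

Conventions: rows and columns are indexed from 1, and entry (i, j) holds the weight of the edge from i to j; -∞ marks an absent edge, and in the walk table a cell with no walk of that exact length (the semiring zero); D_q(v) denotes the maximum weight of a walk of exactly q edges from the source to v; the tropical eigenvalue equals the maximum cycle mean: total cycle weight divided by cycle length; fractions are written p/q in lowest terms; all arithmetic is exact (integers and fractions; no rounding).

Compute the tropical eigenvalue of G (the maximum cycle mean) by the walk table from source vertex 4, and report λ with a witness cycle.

q=0: [-∞, -∞, -∞, 0, -∞]
q=1: [-∞, -7, -17, -20, -∞]
q=2: [-16, -11, 1, -4, -16]
q=3: [-18, -10, -3, 7, 2]
q=4: [0, 0, 10, 3, 5]
q=5: [3, -1, 13, 16, 11]
Optimal cycle mean attained by: cycle 3->5->3, total 1 + 8, length 2.
Answer: λ = 9/2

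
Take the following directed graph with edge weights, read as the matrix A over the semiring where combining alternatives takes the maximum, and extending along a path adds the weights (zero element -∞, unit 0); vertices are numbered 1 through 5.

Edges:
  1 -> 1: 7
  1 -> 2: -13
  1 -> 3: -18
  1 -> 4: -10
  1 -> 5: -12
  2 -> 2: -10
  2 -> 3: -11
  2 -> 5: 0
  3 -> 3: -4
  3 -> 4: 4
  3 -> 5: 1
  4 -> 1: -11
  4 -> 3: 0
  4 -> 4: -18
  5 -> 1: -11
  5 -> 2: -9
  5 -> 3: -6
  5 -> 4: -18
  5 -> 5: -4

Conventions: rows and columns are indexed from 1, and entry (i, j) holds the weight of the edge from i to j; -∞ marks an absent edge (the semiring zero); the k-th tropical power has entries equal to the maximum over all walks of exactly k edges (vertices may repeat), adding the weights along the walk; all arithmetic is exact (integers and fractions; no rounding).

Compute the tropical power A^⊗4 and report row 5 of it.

A^⊗2:
  [14, -6, -10, -3, -5]
  [-11, -9, -6, -7, -4]
  [-7, -8, 4, 0, -3]
  [-4, -24, -4, 4, 1]
  [-4, -13, -10, -2, -5]
A^⊗3:
  [21, 1, -3, 4, 2]
  [-4, -13, -7, -2, -5]
  [0, -12, 0, 8, 5]
  [3, -8, 4, 0, -3]
  [3, -14, -2, -6, -9]
A^⊗4:
  [28, 8, 4, 11, 9]
  [3, -14, -2, -3, -6]
  [7, -4, 8, 4, 1]
  [10, -10, 0, 8, 5]
  [10, -10, -6, 2, -1]
Answer: row 5 of A^⊗4 = [10, -10, -6, 2, -1]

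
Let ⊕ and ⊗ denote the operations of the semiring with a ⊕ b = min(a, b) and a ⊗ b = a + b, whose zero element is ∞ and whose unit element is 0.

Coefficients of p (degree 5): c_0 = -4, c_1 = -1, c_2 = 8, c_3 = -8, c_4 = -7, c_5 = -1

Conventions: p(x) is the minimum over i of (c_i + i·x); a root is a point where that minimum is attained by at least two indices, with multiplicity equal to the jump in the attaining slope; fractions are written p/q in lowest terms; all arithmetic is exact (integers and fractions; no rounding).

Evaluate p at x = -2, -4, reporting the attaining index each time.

p(-2) = min(-4+0·(-2)=-4, -1+1·(-2)=-3, 8+2·(-2)=4, -8+3·(-2)=-14, -7+4·(-2)=-15, -1+5·(-2)=-11) = -15 (attained by i=4)
p(-4) = min(-4+0·(-4)=-4, -1+1·(-4)=-5, 8+2·(-4)=0, -8+3·(-4)=-20, -7+4·(-4)=-23, -1+5·(-4)=-21) = -23 (attained by i=4)
Answer: p(-2) = -15; p(-4) = -23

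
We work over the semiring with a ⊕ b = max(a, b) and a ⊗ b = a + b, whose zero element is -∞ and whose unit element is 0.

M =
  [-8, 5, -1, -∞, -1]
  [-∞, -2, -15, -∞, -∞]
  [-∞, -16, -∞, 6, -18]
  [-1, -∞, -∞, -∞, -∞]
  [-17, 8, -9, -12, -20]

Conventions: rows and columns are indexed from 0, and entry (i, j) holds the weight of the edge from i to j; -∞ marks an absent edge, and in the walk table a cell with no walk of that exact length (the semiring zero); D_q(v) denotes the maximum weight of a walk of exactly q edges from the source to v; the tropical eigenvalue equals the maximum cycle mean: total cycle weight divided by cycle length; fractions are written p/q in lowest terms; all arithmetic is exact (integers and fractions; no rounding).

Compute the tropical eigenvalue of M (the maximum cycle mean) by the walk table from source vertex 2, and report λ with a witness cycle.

q=0: [-∞, -∞, 0, -∞, -∞]
q=1: [-∞, -16, -∞, 6, -18]
q=2: [5, -10, -27, -30, -38]
q=3: [-3, 10, 4, -21, 4]
q=4: [-11, 12, -4, 10, -4]
q=5: [9, 10, -3, 2, -12]
Optimal cycle mean attained by: cycle 0->2->3->0, total (-1) + 6 + (-1), length 3.
Answer: λ = 4/3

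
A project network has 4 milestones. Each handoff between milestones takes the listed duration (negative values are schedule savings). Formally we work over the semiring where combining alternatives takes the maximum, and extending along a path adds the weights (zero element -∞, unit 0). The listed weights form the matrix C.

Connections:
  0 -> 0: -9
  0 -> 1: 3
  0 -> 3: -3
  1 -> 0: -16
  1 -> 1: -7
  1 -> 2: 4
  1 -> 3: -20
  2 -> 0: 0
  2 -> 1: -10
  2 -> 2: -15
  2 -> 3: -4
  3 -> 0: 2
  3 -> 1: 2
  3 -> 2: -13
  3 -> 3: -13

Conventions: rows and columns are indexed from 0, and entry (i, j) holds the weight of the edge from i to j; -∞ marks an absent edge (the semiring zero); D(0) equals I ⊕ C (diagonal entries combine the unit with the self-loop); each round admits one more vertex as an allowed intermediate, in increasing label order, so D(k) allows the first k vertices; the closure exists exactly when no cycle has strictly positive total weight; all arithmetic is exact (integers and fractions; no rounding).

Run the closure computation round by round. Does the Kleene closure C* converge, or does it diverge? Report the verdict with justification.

D(0):
  [0, 3, -∞, -3]
  [-16, 0, 4, -20]
  [0, -10, 0, -4]
  [2, 2, -13, 0]
D(1):
  [0, 3, -∞, -3]
  [-16, 0, 4, -19]
  [0, 3, 0, -3]
  [2, 5, -13, 0]
Detection: at round 2, diagonal entry (2, 2) turns strictly positive.
Key observation: the cycle 2->0->1->2 has total weight 0 + 3 + 4, which is strictly positive.
Answer: DIVERGES — positive cycle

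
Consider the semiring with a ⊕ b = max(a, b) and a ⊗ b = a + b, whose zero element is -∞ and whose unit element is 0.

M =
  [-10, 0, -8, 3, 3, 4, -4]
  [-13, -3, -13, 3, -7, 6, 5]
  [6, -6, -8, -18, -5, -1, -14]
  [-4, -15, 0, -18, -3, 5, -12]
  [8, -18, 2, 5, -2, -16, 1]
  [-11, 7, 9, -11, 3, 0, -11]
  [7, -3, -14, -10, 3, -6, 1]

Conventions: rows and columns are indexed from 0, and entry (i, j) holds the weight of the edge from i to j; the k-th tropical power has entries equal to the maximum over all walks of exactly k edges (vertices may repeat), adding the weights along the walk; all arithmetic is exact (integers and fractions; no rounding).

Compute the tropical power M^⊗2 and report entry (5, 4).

M^⊗2:
  [11, 11, 13, 8, 7, 8, 5]
  [12, 13, 15, 0, 9, 8, 6]
  [3, 6, 8, 9, 9, 10, 2]
  [6, 12, 14, 2, 8, 5, -2]
  [8, 8, 5, 11, 11, 12, 4]
  [15, 7, 9, 10, 4, 13, 12]
  [11, 7, 5, 10, 10, 11, 4]
Key observation: the optimum is the walk 5->2->4, with weight 9 + (-5) = 4.
Optimal value attained by: walk 5->2->4.
Answer: (M^⊗2)[5][4] = 4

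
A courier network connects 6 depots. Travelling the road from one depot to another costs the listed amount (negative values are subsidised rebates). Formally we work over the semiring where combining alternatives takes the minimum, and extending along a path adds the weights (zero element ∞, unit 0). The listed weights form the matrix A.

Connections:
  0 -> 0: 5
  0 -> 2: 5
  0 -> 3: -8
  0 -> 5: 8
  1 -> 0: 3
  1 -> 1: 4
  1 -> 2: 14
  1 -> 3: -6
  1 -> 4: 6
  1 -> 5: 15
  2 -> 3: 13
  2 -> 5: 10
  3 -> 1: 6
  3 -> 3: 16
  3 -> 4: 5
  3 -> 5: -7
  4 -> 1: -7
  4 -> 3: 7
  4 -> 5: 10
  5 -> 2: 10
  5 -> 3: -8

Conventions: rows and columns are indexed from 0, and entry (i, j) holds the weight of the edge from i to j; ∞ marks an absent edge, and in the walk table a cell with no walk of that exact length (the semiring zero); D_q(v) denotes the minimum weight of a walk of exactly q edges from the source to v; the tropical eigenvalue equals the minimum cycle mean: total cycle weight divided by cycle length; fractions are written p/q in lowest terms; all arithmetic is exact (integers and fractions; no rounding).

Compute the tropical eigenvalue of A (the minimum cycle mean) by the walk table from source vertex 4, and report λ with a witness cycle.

q=0: [∞, ∞, ∞, ∞, 0, ∞]
q=1: [∞, -7, ∞, 7, ∞, 10]
q=2: [-4, -3, 7, -13, -1, 0]
q=3: [0, -8, 1, -12, -8, -20]
q=4: [-5, -15, -10, -28, -7, -19]
q=5: [-12, -22, -9, -27, -23, -35]
q=6: [-19, -30, -25, -43, -22, -34]
Optimal cycle mean attained by: cycle 3->5->3, total (-7) + (-8), length 2.
Answer: λ = -15/2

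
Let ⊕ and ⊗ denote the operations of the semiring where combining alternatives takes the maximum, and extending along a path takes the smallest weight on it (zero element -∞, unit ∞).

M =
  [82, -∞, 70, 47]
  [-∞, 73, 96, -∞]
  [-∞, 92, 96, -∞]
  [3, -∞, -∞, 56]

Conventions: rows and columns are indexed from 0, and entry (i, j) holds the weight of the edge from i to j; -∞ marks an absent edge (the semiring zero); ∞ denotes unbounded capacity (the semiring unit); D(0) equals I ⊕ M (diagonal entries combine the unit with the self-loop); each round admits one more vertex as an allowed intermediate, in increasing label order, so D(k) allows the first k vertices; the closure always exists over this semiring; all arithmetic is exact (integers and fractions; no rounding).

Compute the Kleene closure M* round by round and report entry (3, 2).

D(0):
  [∞, -∞, 70, 47]
  [-∞, ∞, 96, -∞]
  [-∞, 92, ∞, -∞]
  [3, -∞, -∞, ∞]
D(1):
  [∞, -∞, 70, 47]
  [-∞, ∞, 96, -∞]
  [-∞, 92, ∞, -∞]
  [3, -∞, 3, ∞]
D(2):
  [∞, -∞, 70, 47]
  [-∞, ∞, 96, -∞]
  [-∞, 92, ∞, -∞]
  [3, -∞, 3, ∞]
D(3):
  [∞, 70, 70, 47]
  [-∞, ∞, 96, -∞]
  [-∞, 92, ∞, -∞]
  [3, 3, 3, ∞]
D(4):
  [∞, 70, 70, 47]
  [-∞, ∞, 96, -∞]
  [-∞, 92, ∞, -∞]
  [3, 3, 3, ∞]
Answer: M*[3][2] = 3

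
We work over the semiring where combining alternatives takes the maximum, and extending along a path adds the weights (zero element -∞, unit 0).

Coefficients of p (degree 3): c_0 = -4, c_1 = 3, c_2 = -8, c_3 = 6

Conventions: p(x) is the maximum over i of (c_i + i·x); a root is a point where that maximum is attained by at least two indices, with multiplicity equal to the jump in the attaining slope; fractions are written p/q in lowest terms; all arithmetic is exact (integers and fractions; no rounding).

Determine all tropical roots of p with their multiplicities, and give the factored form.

hull edge (i=0, c=-4) to (i=1, c=3): slope 7, span 1
hull edge (i=1, c=3) to (i=3, c=6): slope 3/2, span 2
Factored form: p(x) = 6 ⊗ (x ⊕ (-7)) ⊗ (x ⊕ (-3/2)) ⊗ (x ⊕ (-3/2))
Answer: roots = -7 (mult 1), -3/2 (mult 2)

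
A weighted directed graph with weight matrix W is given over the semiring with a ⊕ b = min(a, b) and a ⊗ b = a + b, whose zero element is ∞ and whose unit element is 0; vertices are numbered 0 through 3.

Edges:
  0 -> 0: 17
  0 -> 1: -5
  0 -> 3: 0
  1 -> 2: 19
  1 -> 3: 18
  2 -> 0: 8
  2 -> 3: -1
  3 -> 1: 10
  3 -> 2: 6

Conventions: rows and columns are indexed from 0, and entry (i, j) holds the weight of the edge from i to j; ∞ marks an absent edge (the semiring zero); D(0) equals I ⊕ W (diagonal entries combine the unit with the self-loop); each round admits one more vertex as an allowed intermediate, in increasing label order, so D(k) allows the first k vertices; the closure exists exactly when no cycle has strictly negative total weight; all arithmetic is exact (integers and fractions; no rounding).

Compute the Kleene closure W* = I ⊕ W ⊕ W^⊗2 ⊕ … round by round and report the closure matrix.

D(0):
  [0, -5, ∞, 0]
  [∞, 0, 19, 18]
  [8, ∞, 0, -1]
  [∞, 10, 6, 0]
D(1):
  [0, -5, ∞, 0]
  [∞, 0, 19, 18]
  [8, 3, 0, -1]
  [∞, 10, 6, 0]
D(2):
  [0, -5, 14, 0]
  [∞, 0, 19, 18]
  [8, 3, 0, -1]
  [∞, 10, 6, 0]
D(3):
  [0, -5, 14, 0]
  [27, 0, 19, 18]
  [8, 3, 0, -1]
  [14, 9, 6, 0]
D(4):
  [0, -5, 6, 0]
  [27, 0, 19, 18]
  [8, 3, 0, -1]
  [14, 9, 6, 0]
Answer: W* = [[0, -5, 6, 0], [27, 0, 19, 18], [8, 3, 0, -1], [14, 9, 6, 0]]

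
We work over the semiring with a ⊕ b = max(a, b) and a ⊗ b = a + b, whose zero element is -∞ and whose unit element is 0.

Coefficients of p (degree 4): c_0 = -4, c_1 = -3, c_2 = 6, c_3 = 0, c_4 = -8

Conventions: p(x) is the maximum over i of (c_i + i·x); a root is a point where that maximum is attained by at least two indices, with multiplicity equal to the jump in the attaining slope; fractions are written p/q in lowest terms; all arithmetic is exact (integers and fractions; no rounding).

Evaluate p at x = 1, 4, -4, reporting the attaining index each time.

p(1) = max(-4+0·1=-4, -3+1·1=-2, 6+2·1=8, 0+3·1=3, -8+4·1=-4) = 8 (attained by i=2)
p(4) = max(-4+0·4=-4, -3+1·4=1, 6+2·4=14, 0+3·4=12, -8+4·4=8) = 14 (attained by i=2)
p(-4) = max(-4+0·(-4)=-4, -3+1·(-4)=-7, 6+2·(-4)=-2, 0+3·(-4)=-12, -8+4·(-4)=-24) = -2 (attained by i=2)
Answer: p(1) = 8; p(4) = 14; p(-4) = -2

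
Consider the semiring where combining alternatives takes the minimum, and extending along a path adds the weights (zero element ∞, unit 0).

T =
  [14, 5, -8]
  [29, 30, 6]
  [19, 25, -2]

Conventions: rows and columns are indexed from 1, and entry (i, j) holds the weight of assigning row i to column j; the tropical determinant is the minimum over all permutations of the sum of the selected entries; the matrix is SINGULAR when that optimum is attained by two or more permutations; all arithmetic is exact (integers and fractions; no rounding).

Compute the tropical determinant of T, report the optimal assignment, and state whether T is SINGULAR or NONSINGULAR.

σ = (1, 2, 3): 14 + 30 + (-2) = 42
σ = (1, 3, 2): 14 + 6 + 25 = 45
σ = (2, 1, 3): 5 + 29 + (-2) = 32
σ = (2, 3, 1): 5 + 6 + 19 = 30
σ = (3, 1, 2): (-8) + 29 + 25 = 46
σ = (3, 2, 1): (-8) + 30 + 19 = 41
Optimal value attained by: σ = (2, 3, 1).
Answer: det⊕(T) = 30; verdict: NONSINGULAR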